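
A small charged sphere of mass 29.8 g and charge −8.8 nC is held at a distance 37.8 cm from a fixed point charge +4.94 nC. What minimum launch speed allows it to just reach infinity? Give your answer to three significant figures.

8.33×10⁻³ m/s

To just escape, total mechanical energy must reach zero at infinity: ½mv²_min + U = 0, so ½mv²_min = −U = |kQq|/r.
|U| = |kQq|/r = (8.99×10⁹ N·m²/C²)(4.94×10⁻⁹)(8.80×10⁻⁹)/(0.378) = 1.03×10⁻⁶ J.
v_min = √(2|U|/m) = √(2·1.03×10⁻⁶/0.0298) = 8.33×10⁻³ m/s.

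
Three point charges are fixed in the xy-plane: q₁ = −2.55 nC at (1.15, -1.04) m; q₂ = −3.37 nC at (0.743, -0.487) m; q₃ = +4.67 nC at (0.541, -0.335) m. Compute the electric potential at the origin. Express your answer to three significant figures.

17.1 V

Electric potential is a scalar, so the contributions from each charge add algebraically: V = Σ kqᵢ/rᵢ.
Distances from the field point to each charge: r₁ = 1.55 m, r₂ = 0.888 m, r₃ = 0.636 m.
V = k[(-2.55×10⁻⁹)/(1.55) + (-3.37×10⁻⁹)/(0.888) + (4.67×10⁻⁹)/(0.636)] = 17.1 V.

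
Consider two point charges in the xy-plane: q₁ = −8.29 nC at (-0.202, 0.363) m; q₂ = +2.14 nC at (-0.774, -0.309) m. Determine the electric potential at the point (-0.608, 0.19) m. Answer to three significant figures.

-132 V

Electric potential is a scalar, so the contributions from each charge add algebraically: V = Σ kqᵢ/rᵢ.
Distances from the field point to each charge: r₁ = 0.441 m, r₂ = 0.526 m.
V = k[(-8.29×10⁻⁹)/(0.441) + (2.14×10⁻⁹)/(0.526)] = -132 V.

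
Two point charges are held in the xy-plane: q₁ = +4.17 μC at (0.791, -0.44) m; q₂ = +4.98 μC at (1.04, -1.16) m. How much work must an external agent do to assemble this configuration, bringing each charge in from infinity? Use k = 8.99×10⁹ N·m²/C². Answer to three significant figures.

The work to assemble the configuration equals its total potential energy, U = Σ kqᵢqⱼ/rᵢⱼ over all pairs.
Pair separations: r₁₂ = 0.762 m.
U = (0.245) = 0.245 J.

0.245 J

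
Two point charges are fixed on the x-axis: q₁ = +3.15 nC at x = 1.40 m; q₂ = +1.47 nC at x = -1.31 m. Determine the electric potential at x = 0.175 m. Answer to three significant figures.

32.0 V

Electric potential is a scalar, so the contributions from each charge add algebraically: V = Σ kqᵢ/rᵢ.
Distances from the field point to each charge: r₁ = 1.22 m, r₂ = 1.49 m.
V = k[(3.15×10⁻⁹)/(1.22) + (1.47×10⁻⁹)/(1.49)] = 32.0 V.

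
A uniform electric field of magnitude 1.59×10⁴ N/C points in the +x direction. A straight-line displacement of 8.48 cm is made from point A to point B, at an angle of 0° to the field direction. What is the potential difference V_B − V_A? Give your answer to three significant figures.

-1350 V

Only the component of displacement along E changes the potential: ΔV = −E·d·cosθ.
ΔV = −(1.59×10⁴ V/m)(0.0848 m)cos0° = -1350 V.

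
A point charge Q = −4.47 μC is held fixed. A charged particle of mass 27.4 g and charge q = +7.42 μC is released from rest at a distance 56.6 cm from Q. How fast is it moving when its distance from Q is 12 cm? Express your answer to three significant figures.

Only the electrostatic force acts, so mechanical energy is conserved: ½mv² = U₁ − U₂ = kQq(1/r₁ − 1/r₂).
U₁ − U₂ = (8.99×10⁹ N·m²/C²)(-4.47×10⁻⁶ C)(7.42×10⁻⁶ C)(1/0.566 − 1/0.120) = 1.96 J.
v = √(2·1.96/0.0274) = 12.0 m/s.

12.0 m/s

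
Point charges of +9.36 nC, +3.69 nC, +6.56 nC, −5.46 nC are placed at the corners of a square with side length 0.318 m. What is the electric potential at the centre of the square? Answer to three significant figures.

566 V

Electric potential is a scalar, so the contributions from each charge add algebraically: V = Σ kqᵢ/rᵢ.
The distance from each corner to the centre is a√2/2 = 0.225 m.
V = k[(9.36×10⁻⁹)/(0.225) + (3.69×10⁻⁹)/(0.225) + (6.56×10⁻⁹)/(0.225) + (-5.46×10⁻⁹)/(0.225)] = 566 V.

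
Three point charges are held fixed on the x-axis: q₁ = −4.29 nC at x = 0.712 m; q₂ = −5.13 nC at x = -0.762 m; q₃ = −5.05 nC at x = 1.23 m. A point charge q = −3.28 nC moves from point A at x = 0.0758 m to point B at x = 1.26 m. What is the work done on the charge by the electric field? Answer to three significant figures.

-4.76×10⁻⁶ J

The work done by the electric force is W_field = −ΔU = −q(V_B − V_A) = q(V_A − V_B).
At A: distances to the source charges are 0.636 m, 0.838 m, 1.15 m; V_A = Σ kqᵢ/rᵢ = -155 V.
At B: distances to the source charges are 0.548 m, 2.02 m, 0.0300 m; V_B = Σ kqᵢ/rᵢ = -1610 V.
ΔV = V_B − V_A = -1450 V.
W_field = −qΔV = −(-3.28×10⁻⁹ C)(-1450 V) = -4.76×10⁻⁶ J.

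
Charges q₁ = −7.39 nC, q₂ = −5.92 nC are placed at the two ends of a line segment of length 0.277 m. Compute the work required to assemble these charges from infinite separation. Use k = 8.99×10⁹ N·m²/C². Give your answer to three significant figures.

The work to assemble the configuration equals its total potential energy, U = Σ kqᵢqⱼ/rᵢⱼ over all pairs.
The separation is r = 0.277 m.
U = (1.42×10⁻⁶) = 1.42×10⁻⁶ J.

1.42×10⁻⁶ J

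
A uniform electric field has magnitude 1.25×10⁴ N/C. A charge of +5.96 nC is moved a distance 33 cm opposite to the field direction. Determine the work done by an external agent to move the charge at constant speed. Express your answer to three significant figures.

2.46×10⁻⁵ J

The potential change for a displacement 33 cm opposite to the field direction is ΔV = +Ed = 4120 V.
W_ext = qΔV = 2.46×10⁻⁵ J.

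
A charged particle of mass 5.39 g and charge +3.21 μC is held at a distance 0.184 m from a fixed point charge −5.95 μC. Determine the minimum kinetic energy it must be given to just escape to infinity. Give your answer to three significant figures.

To just escape, total mechanical energy must reach zero at infinity: ½mv²_min + U = 0, so ½mv²_min = −U = |kQq|/r.
|U| = |kQq|/r = (8.99×10⁹ N·m²/C²)(5.95×10⁻⁶)(3.21×10⁻⁶)/(0.184) = 0.933 J.

0.933 J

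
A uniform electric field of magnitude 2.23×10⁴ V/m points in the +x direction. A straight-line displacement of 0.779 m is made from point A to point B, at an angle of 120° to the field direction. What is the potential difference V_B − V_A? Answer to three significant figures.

Only the component of displacement along E changes the potential: ΔV = −E·d·cosθ.
ΔV = −(2.23×10⁴ V/m)(0.779 m)cos120° = 8690 V.

8690 V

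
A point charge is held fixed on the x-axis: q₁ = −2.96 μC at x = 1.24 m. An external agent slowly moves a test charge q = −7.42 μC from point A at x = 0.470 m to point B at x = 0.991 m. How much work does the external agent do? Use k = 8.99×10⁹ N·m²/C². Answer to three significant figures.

0.537 J

For quasistatic motion the external work equals the change in potential energy: W_ext = qΔV = q(V_B − V_A).
At A: distance to the source charge is 0.770 m; V_A = kq₁/r = -3.46×10⁴ V.
At B: distance to the source charge is 0.249 m; V_B = kq₁/r = -1.07×10⁵ V.
ΔV = V_B − V_A = -7.23×10⁴ V.
W_ext = qΔV = (-7.42×10⁻⁶ C)(-7.23×10⁴ V) = 0.537 J.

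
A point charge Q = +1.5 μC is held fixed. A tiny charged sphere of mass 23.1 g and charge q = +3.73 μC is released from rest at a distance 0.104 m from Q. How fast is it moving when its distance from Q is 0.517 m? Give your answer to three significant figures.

5.78 m/s

Only the electrostatic force acts, so mechanical energy is conserved: ½mv² = U₁ − U₂ = kQq(1/r₁ − 1/r₂).
U₁ − U₂ = (8.99×10⁹ N·m²/C²)(1.50×10⁻⁶ C)(3.73×10⁻⁶ C)(1/0.104 − 1/0.517) = 0.386 J.
v = √(2·0.386/0.0231) = 5.78 m/s.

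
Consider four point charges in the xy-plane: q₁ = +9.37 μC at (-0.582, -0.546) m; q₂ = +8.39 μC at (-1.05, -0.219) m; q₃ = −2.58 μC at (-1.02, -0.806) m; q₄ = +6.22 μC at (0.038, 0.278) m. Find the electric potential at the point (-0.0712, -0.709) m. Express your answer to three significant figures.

Electric potential is a scalar, so the contributions from each charge add algebraically: V = Σ kqᵢ/rᵢ.
Distances from the field point to each charge: r₁ = 0.536 m, r₂ = 1.09 m, r₃ = 0.954 m, r₄ = 0.993 m.
V = k[(9.37×10⁻⁶)/(0.536) + (8.39×10⁻⁶)/(1.09) + (-2.58×10⁻⁶)/(0.954) + (6.22×10⁻⁶)/(0.993)] = 2.58×10⁵ V.

2.58×10⁵ V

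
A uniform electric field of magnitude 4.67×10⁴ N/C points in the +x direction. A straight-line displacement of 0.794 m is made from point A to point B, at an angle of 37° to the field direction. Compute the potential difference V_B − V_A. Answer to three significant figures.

-2.96×10⁴ V

Only the component of displacement along E changes the potential: ΔV = −E·d·cosθ.
ΔV = −(4.67×10⁴ V/m)(0.794 m)cos37° = -2.96×10⁴ V.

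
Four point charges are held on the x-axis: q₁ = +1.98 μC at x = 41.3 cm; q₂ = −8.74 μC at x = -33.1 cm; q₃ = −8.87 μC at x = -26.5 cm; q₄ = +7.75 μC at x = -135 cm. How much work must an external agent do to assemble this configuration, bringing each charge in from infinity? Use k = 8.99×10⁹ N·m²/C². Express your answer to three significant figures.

The assembly work is the sum of pairwise potential energies, U = Σ_{i<j} kqᵢqⱼ/rᵢⱼ.
Pair separations: r₁₂ = 0.744 m, r₁₃ = 0.678 m, r₁₄ = 1.76 m, r₂₃ = 0.0660 m, r₂₄ = 1.02 m, r₃₄ = 1.08 m.
Summing all 6 pair terms gives U = 9.03 J.

9.03 J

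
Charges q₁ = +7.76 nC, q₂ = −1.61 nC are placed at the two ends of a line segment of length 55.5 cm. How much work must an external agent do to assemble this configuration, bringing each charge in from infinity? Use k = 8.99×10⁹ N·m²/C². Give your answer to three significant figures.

-2.02×10⁻⁷ J

The assembly work is the sum of pairwise potential energies, U = Σ_{i<j} kqᵢqⱼ/rᵢⱼ.
The separation is r = 0.555 m.
U = (-2.02×10⁻⁷) = -2.02×10⁻⁷ J.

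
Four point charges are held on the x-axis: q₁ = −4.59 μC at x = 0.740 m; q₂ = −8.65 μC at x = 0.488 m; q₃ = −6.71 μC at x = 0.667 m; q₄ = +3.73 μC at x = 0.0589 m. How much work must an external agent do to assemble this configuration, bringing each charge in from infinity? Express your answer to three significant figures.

The work to assemble the configuration equals its total potential energy, U = Σ kqᵢqⱼ/rᵢⱼ over all pairs.
Pair separations: r₁₂ = 0.252 m, r₁₃ = 0.0730 m, r₁₄ = 0.681 m, r₂₃ = 0.179 m, r₂₄ = 0.429 m, r₃₄ = 0.608 m.
Summing all 6 pair terms gives U = 6.85 J.

6.85 J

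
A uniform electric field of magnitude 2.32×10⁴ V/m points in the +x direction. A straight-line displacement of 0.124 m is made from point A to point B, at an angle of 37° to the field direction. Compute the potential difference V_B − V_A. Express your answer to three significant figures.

-2300 V

Only the component of displacement along E changes the potential: ΔV = −E·d·cosθ.
ΔV = −(2.32×10⁴ V/m)(0.124 m)cos37° = -2300 V.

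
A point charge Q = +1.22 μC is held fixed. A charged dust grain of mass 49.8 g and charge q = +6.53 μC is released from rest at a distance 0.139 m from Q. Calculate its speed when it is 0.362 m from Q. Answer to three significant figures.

3.57 m/s

Only the electrostatic force acts, so mechanical energy is conserved: ½mv² = U₁ − U₂ = kQq(1/r₁ − 1/r₂).
U₁ − U₂ = (8.99×10⁹ N·m²/C²)(1.22×10⁻⁶ C)(6.53×10⁻⁶ C)(1/0.139 − 1/0.362) = 0.317 J.
v = √(2·0.317/0.0498) = 3.57 m/s.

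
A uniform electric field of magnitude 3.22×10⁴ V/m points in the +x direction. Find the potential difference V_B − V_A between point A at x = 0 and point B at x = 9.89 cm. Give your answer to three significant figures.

-3180 V

In a uniform field, potential decreases in the direction of E: V_B − V_A = −E·Δx.
V_B − V_A = −(3.22×10⁴ V/m)(0.0989 m) = -3180 V.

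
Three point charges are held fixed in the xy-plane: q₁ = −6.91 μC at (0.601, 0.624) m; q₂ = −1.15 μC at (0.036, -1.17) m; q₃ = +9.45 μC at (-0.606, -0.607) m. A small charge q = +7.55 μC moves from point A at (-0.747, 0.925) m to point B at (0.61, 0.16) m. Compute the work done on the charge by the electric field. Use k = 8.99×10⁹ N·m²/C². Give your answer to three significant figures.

0.661 J

The work done by the electric force is W_field = −ΔU = −q(V_B − V_A) = q(V_A − V_B).
At A: distances to the source charges are 1.38 m, 2.24 m, 1.54 m; V_A = Σ kqᵢ/rᵢ = 5620 V.
At B: distances to the source charges are 0.464 m, 1.45 m, 1.44 m; V_B = Σ kqᵢ/rᵢ = -8.19×10⁴ V.
ΔV = V_B − V_A = -8.75×10⁴ V.
W_field = −qΔV = −(7.55×10⁻⁶ C)(-8.75×10⁴ V) = 0.661 J.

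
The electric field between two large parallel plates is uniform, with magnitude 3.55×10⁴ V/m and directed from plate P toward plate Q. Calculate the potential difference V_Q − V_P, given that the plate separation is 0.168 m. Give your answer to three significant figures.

In a uniform field, potential decreases in the direction of E: ΔV = −E·d for a displacement d parallel to E.
Going from P to Q is a displacement of 0.168 m along the field, so V_Q − V_P = −Ed = -5960 V.

-5960 V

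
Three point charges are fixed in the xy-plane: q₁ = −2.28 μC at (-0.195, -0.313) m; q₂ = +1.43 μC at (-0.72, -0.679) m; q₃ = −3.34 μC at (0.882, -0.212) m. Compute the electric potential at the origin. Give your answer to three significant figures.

-7.57×10⁴ V

The total potential is the scalar sum of each charge's contribution, V = Σ kqᵢ/rᵢ.
Distances from the field point to each charge: r₁ = 0.369 m, r₂ = 0.990 m, r₃ = 0.907 m.
V = k[(-2.28×10⁻⁶)/(0.369) + (1.43×10⁻⁶)/(0.990) + (-3.34×10⁻⁶)/(0.907)] = -7.57×10⁴ V.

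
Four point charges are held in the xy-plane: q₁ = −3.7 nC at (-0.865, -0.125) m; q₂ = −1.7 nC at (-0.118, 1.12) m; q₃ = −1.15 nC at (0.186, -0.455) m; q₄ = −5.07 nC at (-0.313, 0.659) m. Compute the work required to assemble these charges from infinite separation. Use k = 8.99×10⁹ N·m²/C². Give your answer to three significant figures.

The work to assemble the configuration equals its total potential energy, U = Σ kqᵢqⱼ/rᵢⱼ over all pairs.
Pair separations: r₁₂ = 1.45 m, r₁₃ = 1.10 m, r₁₄ = 0.959 m, r₂₃ = 1.60 m, r₂₄ = 0.501 m, r₃₄ = 1.22 m.
Summing all 6 pair terms gives U = 4.58×10⁻⁷ J.

4.58×10⁻⁷ J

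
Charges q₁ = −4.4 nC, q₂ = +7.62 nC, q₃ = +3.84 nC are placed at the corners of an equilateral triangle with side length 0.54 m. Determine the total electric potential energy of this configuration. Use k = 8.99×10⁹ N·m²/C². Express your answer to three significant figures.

The work to assemble the configuration equals its total potential energy, U = Σ kqᵢqⱼ/rᵢⱼ over all pairs.
All three pair separations equal the side length, 0.540 m.
U = (-5.58×10⁻⁷) + (-2.81×10⁻⁷) + (4.87×10⁻⁷) = -3.52×10⁻⁷ J.

-3.52×10⁻⁷ J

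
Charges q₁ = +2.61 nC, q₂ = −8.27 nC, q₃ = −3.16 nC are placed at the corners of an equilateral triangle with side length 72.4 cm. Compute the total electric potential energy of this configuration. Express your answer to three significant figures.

-4.59×10⁻⁸ J

The work to assemble the configuration equals its total potential energy, U = Σ kqᵢqⱼ/rᵢⱼ over all pairs.
All three pair separations equal the side length, 0.724 m.
U = (-2.68×10⁻⁷) + (-1.02×10⁻⁷) + (3.24×10⁻⁷) = -4.59×10⁻⁸ J.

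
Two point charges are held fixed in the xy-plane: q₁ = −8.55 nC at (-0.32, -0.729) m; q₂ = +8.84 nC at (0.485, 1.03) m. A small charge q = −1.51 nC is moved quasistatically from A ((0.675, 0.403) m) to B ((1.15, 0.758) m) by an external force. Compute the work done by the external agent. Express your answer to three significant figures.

For quasistatic motion the external work equals the change in potential energy: W_ext = qΔV = q(V_B − V_A).
At A: distances to the source charges are 1.51 m, 0.655 m; V_A = Σ kqᵢ/rᵢ = 70.3 V.
At B: distances to the source charges are 2.09 m, 0.718 m; V_B = Σ kqᵢ/rᵢ = 73.9 V.
ΔV = V_B − V_A = 3.55 V.
W_ext = qΔV = (-1.51×10⁻⁹ C)(3.55 V) = -5.36×10⁻⁹ J.

-5.36×10⁻⁹ J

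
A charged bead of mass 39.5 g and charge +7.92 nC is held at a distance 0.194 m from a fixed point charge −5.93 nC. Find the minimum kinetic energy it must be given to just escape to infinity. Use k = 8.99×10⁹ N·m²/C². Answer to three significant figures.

2.18×10⁻⁶ J

To just escape, total mechanical energy must reach zero at infinity: ½mv²_min + U = 0, so ½mv²_min = −U = |kQq|/r.
|U| = |kQq|/r = (8.99×10⁹ N·m²/C²)(5.93×10⁻⁹)(7.92×10⁻⁹)/(0.194) = 2.18×10⁻⁶ J.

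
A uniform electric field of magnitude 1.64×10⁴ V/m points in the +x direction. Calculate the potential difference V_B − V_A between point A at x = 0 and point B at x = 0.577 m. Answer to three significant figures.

In a uniform field, potential decreases in the direction of E: V_B − V_A = −E·Δx.
V_B − V_A = −(1.64×10⁴ V/m)(0.577 m) = -9460 V.

-9460 V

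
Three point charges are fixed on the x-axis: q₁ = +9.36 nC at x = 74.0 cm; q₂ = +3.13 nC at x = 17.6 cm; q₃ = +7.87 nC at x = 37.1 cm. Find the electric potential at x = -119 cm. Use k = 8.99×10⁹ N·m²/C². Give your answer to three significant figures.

Electric potential is a scalar, so the contributions from each charge add algebraically: V = Σ kqᵢ/rᵢ.
Distances from the field point to each charge: r₁ = 1.93 m, r₂ = 1.37 m, r₃ = 1.56 m.
V = k[(9.36×10⁻⁹)/(1.93) + (3.13×10⁻⁹)/(1.37) + (7.87×10⁻⁹)/(1.56)] = 110 V.

110 V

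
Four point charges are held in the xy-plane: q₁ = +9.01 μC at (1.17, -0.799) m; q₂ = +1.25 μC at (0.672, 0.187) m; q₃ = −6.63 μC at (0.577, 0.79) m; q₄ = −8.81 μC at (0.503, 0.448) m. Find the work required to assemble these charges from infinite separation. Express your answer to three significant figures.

0.331 J

The work to assemble the configuration equals its total potential energy, U = Σ kqᵢqⱼ/rᵢⱼ over all pairs.
Pair separations: r₁₂ = 1.10 m, r₁₃ = 1.70 m, r₁₄ = 1.41 m, r₂₃ = 0.610 m, r₂₄ = 0.311 m, r₃₄ = 0.350 m.
Summing all 6 pair terms gives U = 0.331 J.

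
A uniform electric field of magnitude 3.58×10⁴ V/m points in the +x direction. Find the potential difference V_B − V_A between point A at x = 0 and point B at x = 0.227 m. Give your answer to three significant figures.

-8130 V

In a uniform field, potential decreases in the direction of E: V_B − V_A = −E·Δx.
V_B − V_A = −(3.58×10⁴ V/m)(0.227 m) = -8130 V.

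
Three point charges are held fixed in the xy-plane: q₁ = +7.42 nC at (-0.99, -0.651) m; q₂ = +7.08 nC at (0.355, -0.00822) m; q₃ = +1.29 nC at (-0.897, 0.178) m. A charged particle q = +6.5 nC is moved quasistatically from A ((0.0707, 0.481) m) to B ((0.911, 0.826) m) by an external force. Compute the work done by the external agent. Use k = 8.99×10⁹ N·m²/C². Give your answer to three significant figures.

-4.53×10⁻⁷ J

For quasistatic motion the external work equals the change in potential energy: W_ext = qΔV = q(V_B − V_A).
At A: distances to the source charges are 1.55 m, 0.566 m, 1.01 m; V_A = Σ kqᵢ/rᵢ = 167 V.
At B: distances to the source charges are 2.41 m, 1.00 m, 1.92 m; V_B = Σ kqᵢ/rᵢ = 97.2 V.
ΔV = V_B − V_A = -69.7 V.
W_ext = qΔV = (6.50×10⁻⁹ C)(-69.7 V) = -4.53×10⁻⁷ J.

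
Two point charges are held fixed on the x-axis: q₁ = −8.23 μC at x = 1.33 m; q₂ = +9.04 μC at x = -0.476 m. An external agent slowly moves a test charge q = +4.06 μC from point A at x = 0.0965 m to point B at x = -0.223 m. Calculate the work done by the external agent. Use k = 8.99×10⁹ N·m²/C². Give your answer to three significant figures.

For quasistatic motion the external work equals the change in potential energy: W_ext = qΔV = q(V_B − V_A).
At A: distances to the source charges are 1.23 m, 0.573 m; V_A = Σ kqᵢ/rᵢ = 8.20×10⁴ V.
At B: distances to the source charges are 1.55 m, 0.253 m; V_B = Σ kqᵢ/rᵢ = 2.74×10⁵ V.
ΔV = V_B − V_A = 1.92×10⁵ V.
W_ext = qΔV = (4.06×10⁻⁶ C)(1.92×10⁵ V) = 0.778 J.

0.778 J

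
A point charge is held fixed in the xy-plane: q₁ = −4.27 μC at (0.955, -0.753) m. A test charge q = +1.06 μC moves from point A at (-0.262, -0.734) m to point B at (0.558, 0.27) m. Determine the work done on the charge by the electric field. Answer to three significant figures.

The work done by the electric force is W_field = −ΔU = −q(V_B − V_A) = q(V_A − V_B).
At A: distance to the source charge is 1.22 m; V_A = kq₁/r = -3.15×10⁴ V.
At B: distance to the source charge is 1.10 m; V_B = kq₁/r = -3.50×10⁴ V.
ΔV = V_B − V_A = -3440 V.
W_field = −qΔV = −(1.06×10⁻⁶ C)(-3440 V) = 3.65×10⁻³ J.

3.65×10⁻³ J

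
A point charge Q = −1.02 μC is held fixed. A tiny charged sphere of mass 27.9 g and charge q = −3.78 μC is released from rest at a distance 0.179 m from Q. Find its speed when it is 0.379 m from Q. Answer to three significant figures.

Only the electrostatic force acts, so mechanical energy is conserved: ½mv² = U₁ − U₂ = kQq(1/r₁ − 1/r₂).
U₁ − U₂ = (8.99×10⁹ N·m²/C²)(-1.02×10⁻⁶ C)(-3.78×10⁻⁶ C)(1/0.179 − 1/0.379) = 0.102 J.
v = √(2·0.102/0.0279) = 2.71 m/s.

2.71 m/s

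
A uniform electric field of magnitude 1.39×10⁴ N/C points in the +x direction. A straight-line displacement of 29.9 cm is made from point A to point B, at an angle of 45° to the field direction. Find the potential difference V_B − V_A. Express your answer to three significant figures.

-2940 V

Only the component of displacement along E changes the potential: ΔV = −E·d·cosθ.
ΔV = −(1.39×10⁴ V/m)(0.299 m)cos45° = -2940 V.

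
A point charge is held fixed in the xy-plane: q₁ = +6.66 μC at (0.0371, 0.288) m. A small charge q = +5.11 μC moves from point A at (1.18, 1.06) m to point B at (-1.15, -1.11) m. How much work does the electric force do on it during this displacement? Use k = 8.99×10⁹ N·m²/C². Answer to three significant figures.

The work done by the electric force is W_field = −ΔU = −q(V_B − V_A) = q(V_A − V_B).
At A: distance to the source charge is 1.38 m; V_A = kq₁/r = 4.34×10⁴ V.
At B: distance to the source charge is 1.83 m; V_B = kq₁/r = 3.26×10⁴ V.
ΔV = V_B − V_A = -1.08×10⁴ V.
W_field = −qΔV = −(5.11×10⁻⁶ C)(-1.08×10⁴ V) = 0.0550 J.

0.0550 J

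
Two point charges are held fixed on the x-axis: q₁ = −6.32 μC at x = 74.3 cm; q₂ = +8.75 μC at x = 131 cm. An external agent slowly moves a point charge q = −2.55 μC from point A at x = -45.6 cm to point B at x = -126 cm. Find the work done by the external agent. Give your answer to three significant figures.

For quasistatic motion the external work equals the change in potential energy: W_ext = qΔV = q(V_B − V_A).
At A: distances to the source charges are 1.20 m, 1.77 m; V_A = Σ kqᵢ/rᵢ = -2840 V.
At B: distances to the source charges are 2.00 m, 2.57 m; V_B = Σ kqᵢ/rᵢ = 2240 V.
ΔV = V_B − V_A = 5090 V.
W_ext = qΔV = (-2.55×10⁻⁶ C)(5090 V) = -0.0130 J.

-0.0130 J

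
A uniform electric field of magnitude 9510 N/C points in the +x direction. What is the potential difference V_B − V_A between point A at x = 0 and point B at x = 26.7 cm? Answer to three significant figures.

In a uniform field, potential decreases in the direction of E: V_B − V_A = −E·Δx.
V_B − V_A = −(9510 V/m)(0.267 m) = -2540 V.

-2540 V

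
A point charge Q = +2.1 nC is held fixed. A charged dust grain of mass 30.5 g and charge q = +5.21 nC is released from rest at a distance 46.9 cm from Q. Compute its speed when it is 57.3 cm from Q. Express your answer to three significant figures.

Only the electrostatic force acts, so mechanical energy is conserved: ½mv² = U₁ − U₂ = kQq(1/r₁ − 1/r₂).
U₁ − U₂ = (8.99×10⁹ N·m²/C²)(2.10×10⁻⁹ C)(5.21×10⁻⁹ C)(1/0.469 − 1/0.573) = 3.81×10⁻⁸ J.
v = √(2·3.81×10⁻⁸/0.0305) = 1.58×10⁻³ m/s.

1.58×10⁻³ m/s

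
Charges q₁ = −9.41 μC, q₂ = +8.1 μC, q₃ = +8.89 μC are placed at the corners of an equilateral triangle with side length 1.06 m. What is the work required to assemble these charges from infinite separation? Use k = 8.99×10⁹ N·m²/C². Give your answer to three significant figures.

-0.745 J

The assembly work is the sum of pairwise potential energies, U = Σ_{i<j} kqᵢqⱼ/rᵢⱼ.
All three pair separations equal the side length, 1.06 m.
U = (-0.646) + (-0.709) + (0.611) = -0.745 J.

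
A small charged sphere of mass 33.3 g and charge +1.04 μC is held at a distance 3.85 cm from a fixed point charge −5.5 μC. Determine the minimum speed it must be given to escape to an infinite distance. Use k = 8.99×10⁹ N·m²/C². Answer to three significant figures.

8.96 m/s

To just escape, total mechanical energy must reach zero at infinity: ½mv²_min + U = 0, so ½mv²_min = −U = |kQq|/r.
|U| = |kQq|/r = (8.99×10⁹ N·m²/C²)(5.50×10⁻⁶)(1.04×10⁻⁶)/(0.0385) = 1.34 J.
v_min = √(2|U|/m) = √(2·1.34/0.0333) = 8.96 m/s.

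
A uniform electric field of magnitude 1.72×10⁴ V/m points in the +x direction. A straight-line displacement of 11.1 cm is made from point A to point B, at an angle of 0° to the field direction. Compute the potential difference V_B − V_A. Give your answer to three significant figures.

-1910 V

Only the component of displacement along E changes the potential: ΔV = −E·d·cosθ.
ΔV = −(1.72×10⁴ V/m)(0.111 m)cos0° = -1910 V.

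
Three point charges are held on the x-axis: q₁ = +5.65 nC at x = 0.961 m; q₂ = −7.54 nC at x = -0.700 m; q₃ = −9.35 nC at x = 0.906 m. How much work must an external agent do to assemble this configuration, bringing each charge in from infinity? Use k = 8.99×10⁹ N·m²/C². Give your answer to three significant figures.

The work to assemble the configuration equals its total potential energy, U = Σ kqᵢqⱼ/rᵢⱼ over all pairs.
Pair separations: r₁₂ = 1.66 m, r₁₃ = 0.0550 m, r₂₃ = 1.61 m.
U = (-2.31×10⁻⁷) + (-8.63×10⁻⁶) + (3.95×10⁻⁷) = -8.47×10⁻⁶ J.

-8.47×10⁻⁶ J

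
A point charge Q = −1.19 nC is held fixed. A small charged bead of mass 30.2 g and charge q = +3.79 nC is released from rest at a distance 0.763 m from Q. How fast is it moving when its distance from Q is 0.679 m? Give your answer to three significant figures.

6.60×10⁻⁴ m/s

Only the electrostatic force acts, so mechanical energy is conserved: ½mv² = U₁ − U₂ = kQq(1/r₁ − 1/r₂).
U₁ − U₂ = (8.99×10⁹ N·m²/C²)(-1.19×10⁻⁹ C)(3.79×10⁻⁹ C)(1/0.763 − 1/0.679) = 6.57×10⁻⁹ J.
v = √(2·6.57×10⁻⁹/0.0302) = 6.60×10⁻⁴ m/s.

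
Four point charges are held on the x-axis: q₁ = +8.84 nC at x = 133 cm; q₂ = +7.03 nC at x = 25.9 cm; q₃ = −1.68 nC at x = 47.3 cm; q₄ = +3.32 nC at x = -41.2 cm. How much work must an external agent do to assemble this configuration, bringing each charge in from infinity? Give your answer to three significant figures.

2.77×10⁻⁷ J

The assembly work is the sum of pairwise potential energies, U = Σ_{i<j} kqᵢqⱼ/rᵢⱼ.
Pair separations: r₁₂ = 1.07 m, r₁₃ = 0.857 m, r₁₄ = 1.74 m, r₂₃ = 0.214 m, r₂₄ = 0.671 m, r₃₄ = 0.885 m.
Summing all 6 pair terms gives U = 2.77×10⁻⁷ J.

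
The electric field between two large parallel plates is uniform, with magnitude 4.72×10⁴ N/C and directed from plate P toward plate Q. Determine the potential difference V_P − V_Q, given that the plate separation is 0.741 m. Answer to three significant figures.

3.50×10⁴ V

In a uniform field, potential decreases in the direction of E: ΔV = −E·d for a displacement d parallel to E.
Going from Q to P is a displacement of 0.741 m opposite to the field, so V_P − V_Q = +Ed = 3.50×10⁴ V.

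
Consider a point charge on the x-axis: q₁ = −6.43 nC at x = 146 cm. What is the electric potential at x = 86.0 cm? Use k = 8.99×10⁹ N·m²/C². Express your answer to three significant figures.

Electric potential is a scalar, so the contributions from each charge add algebraically: V = Σ kqᵢ/rᵢ.
V = k[(-6.43×10⁻⁹)/(0.600)] = -96.3 V.

-96.3 V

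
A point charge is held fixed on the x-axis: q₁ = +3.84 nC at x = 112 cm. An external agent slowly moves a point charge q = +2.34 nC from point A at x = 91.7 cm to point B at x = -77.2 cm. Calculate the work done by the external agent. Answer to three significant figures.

-3.55×10⁻⁷ J

For quasistatic motion the external work equals the change in potential energy: W_ext = qΔV = q(V_B − V_A).
At A: distance to the source charge is 0.203 m; V_A = kq₁/r = 170 V.
At B: distance to the source charge is 1.89 m; V_B = kq₁/r = 18.2 V.
ΔV = V_B − V_A = -152 V.
W_ext = qΔV = (2.34×10⁻⁹ C)(-152 V) = -3.55×10⁻⁷ J.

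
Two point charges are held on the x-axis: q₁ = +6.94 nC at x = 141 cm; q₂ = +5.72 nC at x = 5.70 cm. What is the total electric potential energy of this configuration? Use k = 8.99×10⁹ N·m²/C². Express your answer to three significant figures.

The work to assemble the configuration equals its total potential energy, U = Σ kqᵢqⱼ/rᵢⱼ over all pairs.
Pair separations: r₁₂ = 1.35 m.
U = (2.64×10⁻⁷) = 2.64×10⁻⁷ J.

2.64×10⁻⁷ J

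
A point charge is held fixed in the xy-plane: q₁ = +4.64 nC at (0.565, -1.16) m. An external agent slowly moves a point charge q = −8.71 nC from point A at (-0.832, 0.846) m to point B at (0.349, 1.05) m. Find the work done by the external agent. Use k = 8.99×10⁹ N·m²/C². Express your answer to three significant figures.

For quasistatic motion the external work equals the change in potential energy: W_ext = qΔV = q(V_B − V_A).
At A: distance to the source charge is 2.44 m; V_A = kq₁/r = 17.1 V.
At B: distance to the source charge is 2.22 m; V_B = kq₁/r = 18.8 V.
ΔV = V_B − V_A = 1.72 V.
W_ext = qΔV = (-8.71×10⁻⁹ C)(1.72 V) = -1.50×10⁻⁸ J.

-1.50×10⁻⁸ J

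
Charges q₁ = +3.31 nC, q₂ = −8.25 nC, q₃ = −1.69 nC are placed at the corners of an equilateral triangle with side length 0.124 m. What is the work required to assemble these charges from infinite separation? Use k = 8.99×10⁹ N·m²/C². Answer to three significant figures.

-1.37×10⁻⁶ J

The work to assemble the configuration equals its total potential energy, U = Σ kqᵢqⱼ/rᵢⱼ over all pairs.
All three pair separations equal the side length, 0.124 m.
U = (-1.98×10⁻⁶) + (-4.06×10⁻⁷) + (1.01×10⁻⁶) = -1.37×10⁻⁶ J.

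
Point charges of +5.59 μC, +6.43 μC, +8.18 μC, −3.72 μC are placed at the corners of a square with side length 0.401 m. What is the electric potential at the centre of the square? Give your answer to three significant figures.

5.23×10⁵ V

The total potential is the scalar sum of each charge's contribution, V = Σ kqᵢ/rᵢ.
The distance from each corner to the centre is a√2/2 = 0.284 m.
V = k[(5.59×10⁻⁶)/(0.284) + (6.43×10⁻⁶)/(0.284) + (8.18×10⁻⁶)/(0.284) + (-3.72×10⁻⁶)/(0.284)] = 5.23×10⁵ V.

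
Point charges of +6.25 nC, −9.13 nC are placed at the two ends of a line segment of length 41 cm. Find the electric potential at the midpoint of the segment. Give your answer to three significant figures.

-126 V

Electric potential is a scalar, so the contributions from each charge add algebraically: V = Σ kqᵢ/rᵢ.
Each charge is 0.205 m from the midpoint.
V = k[(6.25×10⁻⁹)/(0.205) + (-9.13×10⁻⁹)/(0.205)] = -126 V.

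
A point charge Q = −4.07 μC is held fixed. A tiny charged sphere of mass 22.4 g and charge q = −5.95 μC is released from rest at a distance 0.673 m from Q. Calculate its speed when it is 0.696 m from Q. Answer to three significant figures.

Only the electrostatic force acts, so mechanical energy is conserved: ½mv² = U₁ − U₂ = kQq(1/r₁ − 1/r₂).
U₁ − U₂ = (8.99×10⁹ N·m²/C²)(-4.07×10⁻⁶ C)(-5.95×10⁻⁶ C)(1/0.673 − 1/0.696) = 0.0107 J.
v = √(2·0.0107/0.0224) = 0.977 m/s.

0.977 m/s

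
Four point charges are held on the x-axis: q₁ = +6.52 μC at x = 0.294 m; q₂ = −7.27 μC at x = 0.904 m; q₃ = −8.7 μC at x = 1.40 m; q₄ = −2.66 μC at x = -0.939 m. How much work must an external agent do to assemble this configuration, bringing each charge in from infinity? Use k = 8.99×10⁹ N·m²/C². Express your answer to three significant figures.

The work to assemble the configuration equals its total potential energy, U = Σ kqᵢqⱼ/rᵢⱼ over all pairs.
Pair separations: r₁₂ = 0.610 m, r₁₃ = 1.11 m, r₁₄ = 1.23 m, r₂₃ = 0.496 m, r₂₄ = 1.84 m, r₃₄ = 2.34 m.
Summing all 6 pair terms gives U = 0.0436 J.

0.0436 J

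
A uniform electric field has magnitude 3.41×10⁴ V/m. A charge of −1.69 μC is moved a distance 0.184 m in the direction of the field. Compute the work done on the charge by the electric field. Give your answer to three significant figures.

The potential change for a displacement 0.184 m in the direction of the field is ΔV = −Ed = -6270 V.
W_field = −qΔV = -0.0106 J.

-0.0106 J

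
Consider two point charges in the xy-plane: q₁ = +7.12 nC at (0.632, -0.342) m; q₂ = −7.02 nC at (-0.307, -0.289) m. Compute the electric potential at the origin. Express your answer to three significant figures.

The total potential is the scalar sum of each charge's contribution, V = Σ kqᵢ/rᵢ.
Distances from the field point to each charge: r₁ = 0.719 m, r₂ = 0.422 m.
V = k[(7.12×10⁻⁹)/(0.719) + (-7.02×10⁻⁹)/(0.422)] = -60.6 V.

-60.6 V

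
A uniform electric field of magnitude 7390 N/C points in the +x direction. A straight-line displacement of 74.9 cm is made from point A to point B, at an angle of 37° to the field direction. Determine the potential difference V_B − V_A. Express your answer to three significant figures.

Only the component of displacement along E changes the potential: ΔV = −E·d·cosθ.
ΔV = −(7390 V/m)(0.749 m)cos37° = -4420 V.

-4420 V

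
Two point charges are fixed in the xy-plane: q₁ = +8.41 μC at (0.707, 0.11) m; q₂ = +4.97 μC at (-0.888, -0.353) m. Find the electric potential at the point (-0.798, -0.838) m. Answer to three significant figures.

1.33×10⁵ V

Electric potential is a scalar, so the contributions from each charge add algebraically: V = Σ kqᵢ/rᵢ.
Distances from the field point to each charge: r₁ = 1.78 m, r₂ = 0.493 m.
V = k[(8.41×10⁻⁶)/(1.78) + (4.97×10⁻⁶)/(0.493)] = 1.33×10⁵ V.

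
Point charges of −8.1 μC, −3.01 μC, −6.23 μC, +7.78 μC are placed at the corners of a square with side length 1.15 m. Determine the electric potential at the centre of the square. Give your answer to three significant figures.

Electric potential is a scalar, so the contributions from each charge add algebraically: V = Σ kqᵢ/rᵢ.
The distance from each corner to the centre is a√2/2 = 0.813 m.
V = k[(-8.10×10⁻⁶)/(0.813) + (-3.01×10⁻⁶)/(0.813) + (-6.23×10⁻⁶)/(0.813) + (7.78×10⁻⁶)/(0.813)] = -1.06×10⁵ V.

-1.06×10⁵ V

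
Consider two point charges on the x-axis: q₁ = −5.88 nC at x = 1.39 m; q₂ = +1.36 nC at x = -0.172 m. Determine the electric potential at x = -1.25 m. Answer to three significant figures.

-8.68 V

Electric potential is a scalar, so the contributions from each charge add algebraically: V = Σ kqᵢ/rᵢ.
Distances from the field point to each charge: r₁ = 2.64 m, r₂ = 1.08 m.
V = k[(-5.88×10⁻⁹)/(2.64) + (1.36×10⁻⁹)/(1.08)] = -8.68 V.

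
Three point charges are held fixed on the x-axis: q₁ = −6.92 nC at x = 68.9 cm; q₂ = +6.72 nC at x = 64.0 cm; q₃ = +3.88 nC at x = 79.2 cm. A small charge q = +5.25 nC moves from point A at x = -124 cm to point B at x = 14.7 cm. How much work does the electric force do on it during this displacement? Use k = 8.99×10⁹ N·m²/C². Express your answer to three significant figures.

The work done by the electric force is W_field = −ΔU = −q(V_B − V_A) = q(V_A − V_B).
At A: distances to the source charges are 1.93 m, 1.88 m, 2.03 m; V_A = Σ kqᵢ/rᵢ = 17.1 V.
At B: distances to the source charges are 0.542 m, 0.493 m, 0.645 m; V_B = Σ kqᵢ/rᵢ = 61.8 V.
ΔV = V_B − V_A = 44.8 V.
W_field = −qΔV = −(5.25×10⁻⁹ C)(44.8 V) = -2.35×10⁻⁷ J.

-2.35×10⁻⁷ J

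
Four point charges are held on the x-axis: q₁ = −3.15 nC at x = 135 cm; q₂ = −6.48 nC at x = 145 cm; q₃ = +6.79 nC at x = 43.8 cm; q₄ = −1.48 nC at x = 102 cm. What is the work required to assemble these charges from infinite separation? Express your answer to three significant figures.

The work to assemble the configuration equals its total potential energy, U = Σ kqᵢqⱼ/rᵢⱼ over all pairs.
Pair separations: r₁₂ = 0.100 m, r₁₃ = 0.912 m, r₁₄ = 0.330 m, r₂₃ = 1.01 m, r₂₄ = 0.430 m, r₃₄ = 0.582 m.
Summing all 6 pair terms gives U = 1.41×10⁻⁶ J.

1.41×10⁻⁶ J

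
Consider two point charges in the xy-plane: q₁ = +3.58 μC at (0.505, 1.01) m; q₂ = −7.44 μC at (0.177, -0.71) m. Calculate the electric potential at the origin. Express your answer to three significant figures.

Electric potential is a scalar, so the contributions from each charge add algebraically: V = Σ kqᵢ/rᵢ.
Distances from the field point to each charge: r₁ = 1.13 m, r₂ = 0.732 m.
V = k[(3.58×10⁻⁶)/(1.13) + (-7.44×10⁻⁶)/(0.732)] = -6.29×10⁴ V.

-6.29×10⁴ V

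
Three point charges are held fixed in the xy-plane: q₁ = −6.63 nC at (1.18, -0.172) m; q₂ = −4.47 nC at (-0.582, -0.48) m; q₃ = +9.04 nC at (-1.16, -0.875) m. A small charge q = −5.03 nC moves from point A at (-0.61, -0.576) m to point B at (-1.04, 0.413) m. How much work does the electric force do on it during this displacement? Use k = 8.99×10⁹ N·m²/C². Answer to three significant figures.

The work done by the electric force is W_field = −ΔU = −q(V_B − V_A) = q(V_A − V_B).
At A: distances to the source charges are 1.84 m, 0.100 m, 0.626 m; V_A = Σ kqᵢ/rᵢ = -305 V.
At B: distances to the source charges are 2.30 m, 1.00 m, 1.29 m; V_B = Σ kqᵢ/rᵢ = -3.18 V.
ΔV = V_B − V_A = 301 V.
W_field = −qΔV = −(-5.03×10⁻⁹ C)(301 V) = 1.52×10⁻⁶ J.

1.52×10⁻⁶ J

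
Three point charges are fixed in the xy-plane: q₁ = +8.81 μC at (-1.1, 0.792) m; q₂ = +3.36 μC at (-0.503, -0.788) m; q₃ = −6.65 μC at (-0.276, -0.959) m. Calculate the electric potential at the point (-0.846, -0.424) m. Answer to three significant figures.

Electric potential is a scalar, so the contributions from each charge add algebraically: V = Σ kqᵢ/rᵢ.
Distances from the field point to each charge: r₁ = 1.24 m, r₂ = 0.500 m, r₃ = 0.782 m.
V = k[(8.81×10⁻⁶)/(1.24) + (3.36×10⁻⁶)/(0.500) + (-6.65×10⁻⁶)/(0.782)] = 4.77×10⁴ V.

4.77×10⁴ V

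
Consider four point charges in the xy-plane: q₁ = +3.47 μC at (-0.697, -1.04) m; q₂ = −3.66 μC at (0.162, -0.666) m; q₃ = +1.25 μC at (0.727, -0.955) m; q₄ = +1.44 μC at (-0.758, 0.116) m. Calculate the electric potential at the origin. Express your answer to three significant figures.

Electric potential is a scalar, so the contributions from each charge add algebraically: V = Σ kqᵢ/rᵢ.
Distances from the field point to each charge: r₁ = 1.25 m, r₂ = 0.685 m, r₃ = 1.20 m, r₄ = 0.767 m.
V = k[(3.47×10⁻⁶)/(1.25) + (-3.66×10⁻⁶)/(0.685) + (1.25×10⁻⁶)/(1.20) + (1.44×10⁻⁶)/(0.767)] = 3160 V.

3160 V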